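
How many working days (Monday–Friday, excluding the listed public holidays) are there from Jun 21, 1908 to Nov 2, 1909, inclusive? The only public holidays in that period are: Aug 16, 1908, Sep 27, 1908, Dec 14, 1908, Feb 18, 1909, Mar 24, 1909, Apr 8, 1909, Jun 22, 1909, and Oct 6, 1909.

351

Jun 21, 1908 is a Sunday.
The range spans 500 days (inclusive of both endpoints).
500 = 7 × 71 + 3, so there are 71 full weeks plus 3 extra days.
Each full week contributes 5 weekdays (Mon–Fri): 71 × 5 = 355.
The 3 extra days are Sun, Mon, Tue — 2 of them qualify.
Total: 355 + 2 = 357.
Holidays: Aug 16, 1908 (Sun); Sep 27, 1908 (Sun); Dec 14, 1908 (Mon); Feb 18, 1909 (Thu); Mar 24, 1909 (Wed); Apr 8, 1909 (Thu); Jun 22, 1909 (Tue); Oct 6, 1909 (Wed).
6 of the 8 holidays fall on weekdays; the rest are weekends and were already excluded.
Business days: 357 − 6 = 351.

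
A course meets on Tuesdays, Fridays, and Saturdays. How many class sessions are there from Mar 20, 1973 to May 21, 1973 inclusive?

27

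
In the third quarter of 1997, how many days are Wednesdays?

13

July 1, 1997 is a Tuesday.
That's 92 days from start to end, counting both.
92 = 7 × 13 + 1, so there are 13 full weeks plus 1 extra day.
Each full week contributes one Wednesday: 13 so far.
The 1 extra day is Tue — none qualify.
Total: 13 + 0 = 13.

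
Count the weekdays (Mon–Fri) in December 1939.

21 weekdays

1 December 1939 is a Friday.
From 1 December 1939 to 31 December 1939 is 31 days inclusive.
31 = 7 × 4 + 3, so there are 4 full weeks plus 3 extra days.
Each full week contributes 5 weekdays (Mon–Fri): 4 × 5 = 20.
The 3 extra days are Fri, Sat, Sun — 1 of them qualifies.
Total: 20 + 1 = 21.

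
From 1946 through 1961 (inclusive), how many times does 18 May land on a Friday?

Day of week of May 18 in each year:
1946: Sat, 1947: Sun, 1948: Tue, 1949: Wed, 1950: Thu, 1951: Fri ✓, 1952: Sun, 1953: Mon, 1954: Tue, 1955: Wed, 1956: Fri ✓, 1957: Sat, 1958: Sun, 1959: Mon, 1960: Wed, 1961: Thu
Fridays: 1951, 1956.

2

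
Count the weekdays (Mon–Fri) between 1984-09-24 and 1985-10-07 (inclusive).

1984-09-24 is a Monday.
From 1984-09-24 to 1985-10-07 is 379 days inclusive.
379 = 7 × 54 + 1, so there are 54 full weeks plus 1 extra day.
Each full week contributes 5 weekdays (Mon–Fri): 54 × 5 = 270.
The 1 extra day is Mon — 1 of them qualifies.
Total: 270 + 1 = 271.

271 weekdays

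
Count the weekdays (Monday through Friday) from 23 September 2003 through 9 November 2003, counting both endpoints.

23 September 2003 is a Tuesday.
From 23 September 2003 to 9 November 2003 is 48 days inclusive.
48 = 7 × 6 + 6, so there are 6 full weeks plus 6 extra days.
Each full week contributes 5 weekdays (Mon–Fri): 6 × 5 = 30.
The 6 extra days are Tue, Wed, Thu, Fri, Sat, Sun — 4 of them qualify.
Total: 30 + 4 = 34.

34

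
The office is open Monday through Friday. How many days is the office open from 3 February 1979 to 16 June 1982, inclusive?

3 February 1979 is a Saturday.
From 3 February 1979 to 16 June 1982 is 1230 days inclusive.
1230 = 7 × 175 + 5, so there are 175 full weeks plus 5 extra days.
Each full week contributes 5 weekdays (Mon–Fri): 175 × 5 = 875.
The 5 extra days are Saturday, Sunday, Monday, Tuesday, Wednesday — 3 of them qualify.
Total: 875 + 3 = 878.

878 weekdays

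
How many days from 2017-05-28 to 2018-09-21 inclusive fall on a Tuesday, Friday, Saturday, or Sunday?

275

2017-05-28 is a Sunday.
The range spans 482 days (inclusive of both endpoints).
482 = 7 × 68 + 6, so there are 68 full weeks plus 6 extra days.
Each full week contributes 4 days from the set (Tue, Fri, Sat, Sun): 68 × 4 = 272.
The 6 extra days are Sunday, Monday, Tuesday, Wednesday, Thursday, Friday — 3 of them qualify.
Total: 272 + 3 = 275.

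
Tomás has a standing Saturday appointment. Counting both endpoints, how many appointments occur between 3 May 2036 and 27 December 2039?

191

3 May 2036 is a Saturday.
From 3 May 2036 to 27 December 2039 is 1334 days inclusive.
1334 = 7 × 190 + 4, so there are 190 full weeks plus 4 extra days.
Each full week contributes one Saturday: 190 so far.
The 4 extra days are Sat, Sun, Mon, Tue — 1 of them qualifies.
Total: 190 + 1 = 191.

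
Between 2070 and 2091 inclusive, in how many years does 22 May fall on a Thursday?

3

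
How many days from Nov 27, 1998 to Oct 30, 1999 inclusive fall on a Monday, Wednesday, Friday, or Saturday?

194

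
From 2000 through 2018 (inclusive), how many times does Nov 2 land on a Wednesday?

3

Day of week of November 2 in each year:
2000: Thu, 2001: Fri, 2002: Sat, 2003: Sun, 2004: Tue, 2005: Wed ✓, 2006: Thu, 2007: Fri, 2008: Sun, 2009: Mon, 2010: Tue, 2011: Wed ✓, 2012: Fri, 2013: Sat, 2014: Sun, 2015: Mon, 2016: Wed ✓, 2017: Thu, 2018: Fri
Wednesdays: 2005, 2011, 2016.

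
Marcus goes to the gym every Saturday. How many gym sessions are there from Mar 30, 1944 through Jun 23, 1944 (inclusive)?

Mar 30, 1944 is a Thursday.
From Mar 30, 1944 to Jun 23, 1944 is 86 days inclusive.
86 = 7 × 12 + 2, so there are 12 full weeks plus 2 extra days.
Each full week contributes one Saturday: 12 so far.
The 2 extra days are Thu, Fri — none qualify.
Total: 12 + 0 = 12.

12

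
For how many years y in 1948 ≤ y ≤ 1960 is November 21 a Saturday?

2

Day of week of November 21 in each year:
1948: Sun, 1949: Mon, 1950: Tue, 1951: Wed, 1952: Fri, 1953: Sat ✓, 1954: Sun, 1955: Mon, 1956: Wed, 1957: Thu, 1958: Fri, 1959: Sat ✓, 1960: Mon
Saturdays: 1953, 1959.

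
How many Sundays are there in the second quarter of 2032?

13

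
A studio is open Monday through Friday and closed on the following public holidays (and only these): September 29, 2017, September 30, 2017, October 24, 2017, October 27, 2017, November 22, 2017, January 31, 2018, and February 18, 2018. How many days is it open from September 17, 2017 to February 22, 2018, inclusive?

109 business days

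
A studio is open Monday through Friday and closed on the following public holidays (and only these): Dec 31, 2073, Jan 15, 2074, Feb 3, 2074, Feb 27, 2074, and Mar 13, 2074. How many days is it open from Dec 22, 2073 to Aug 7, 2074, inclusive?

Dec 22, 2073 is a Friday.
From Dec 22, 2073 to Aug 7, 2074 is 229 days inclusive.
229 = 7 × 32 + 5, so there are 32 full weeks plus 5 extra days.
Each full week contributes 5 weekdays (Mon–Fri): 32 × 5 = 160.
The 5 extra days are Friday, Saturday, Sunday, Monday, Tuesday — 3 of them qualify.
Total: 160 + 3 = 163.
Holidays: Dec 31, 2073 (Sun); Jan 15, 2074 (Mon); Feb 3, 2074 (Sat); Feb 27, 2074 (Tue); Mar 13, 2074 (Tue).
3 of the 5 holidays fall on weekdays; the rest are weekends and were already excluded.
Business days: 163 − 3 = 160.

160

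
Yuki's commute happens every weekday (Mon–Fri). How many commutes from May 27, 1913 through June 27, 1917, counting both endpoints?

1067 weekdays

May 27, 1913 is a Tuesday.
From May 27, 1913 to June 27, 1917 is 1493 days inclusive.
1493 = 7 × 213 + 2, so there are 213 full weeks plus 2 extra days.
Each full week contributes 5 weekdays (Mon–Fri): 213 × 5 = 1065.
The 2 extra days are Tuesday, Wednesday — 2 of them qualify.
Total: 1065 + 2 = 1067.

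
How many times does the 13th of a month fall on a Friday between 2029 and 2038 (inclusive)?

17

Friday-the-13ths by year:
2029: Apr, Jul
2030: Sep, Dec
2031: Jun
2032: Feb, Aug
2033: May
2034: Jan, Oct
2035: Apr, Jul
2036: Jun
2037: Feb, Mar, Nov
2038: Aug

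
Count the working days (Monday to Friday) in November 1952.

20 weekdays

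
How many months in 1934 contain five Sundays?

A month has five Sundays exactly when Sunday falls within its first (length − 28) days.
Jan: 31 days, starts Mon → 5 of Mon, Tue, Wed
Feb: 28 days, starts Thu → 5 of (none)
Mar: 31 days, starts Thu → 5 of Thu, Fri, Sat
Apr: 30 days, starts Sun → 5 of Sun, Mon ✓
May: 31 days, starts Tue → 5 of Tue, Wed, Thu
Jun: 30 days, starts Fri → 5 of Fri, Sat
Jul: 31 days, starts Sun → 5 of Sun, Mon, Tue ✓
Aug: 31 days, starts Wed → 5 of Wed, Thu, Fri
Sep: 30 days, starts Sat → 5 of Sat, Sun ✓
Oct: 31 days, starts Mon → 5 of Mon, Tue, Wed
Nov: 30 days, starts Thu → 5 of Thu, Fri
Dec: 31 days, starts Sat → 5 of Sat, Sun, Mon ✓
Months with five Sundays: Apr, Jul, Sep, Dec.

4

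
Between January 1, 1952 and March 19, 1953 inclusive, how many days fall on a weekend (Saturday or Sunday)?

126

January 1, 1952 is a Tuesday.
The range spans 444 days (inclusive of both endpoints).
444 = 7 × 63 + 3, so there are 63 full weeks plus 3 extra days.
Each full week contributes 2 weekend days (Sat, Sun): 63 × 2 = 126.
The 3 extra days are Tuesday, Wednesday, Thursday — none qualify.
Total: 126 + 0 = 126.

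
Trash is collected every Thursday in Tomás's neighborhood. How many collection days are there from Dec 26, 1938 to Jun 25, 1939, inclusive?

26 Thursdays

Dec 26, 1938 is a Monday.
From Dec 26, 1938 to Jun 25, 1939 is 182 days inclusive.
182 = 7 × 26, so the span is exactly 26 full weeks.
Each full week contributes one Thursday: 26 so far.
Total: 26.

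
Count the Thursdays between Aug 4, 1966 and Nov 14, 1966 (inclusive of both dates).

15

Aug 4, 1966 is a Thursday.
From Aug 4, 1966 to Nov 14, 1966 is 103 days inclusive.
103 = 7 × 14 + 5, so there are 14 full weeks plus 5 extra days.
Each full week contributes one Thursday: 14 so far.
The 5 extra days are Thu, Fri, Sat, Sun, Mon — 1 of them qualifies.
Total: 14 + 1 = 15.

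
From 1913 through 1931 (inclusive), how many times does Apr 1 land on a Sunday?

Day of week of April 1 in each year:
1913: Tue, 1914: Wed, 1915: Thu, 1916: Sat, 1917: Sun ✓, 1918: Mon, 1919: Tue, 1920: Thu, 1921: Fri, 1922: Sat, 1923: Sun ✓, 1924: Tue, 1925: Wed, 1926: Thu, 1927: Fri, 1928: Sun ✓, 1929: Mon, 1930: Tue, 1931: Wed
Sundays: 1917, 1923, 1928.

3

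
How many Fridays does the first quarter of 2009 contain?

13

2009-01-01 is a Thursday.
That's 90 days from start to end, counting both.
90 = 7 × 12 + 6, so there are 12 full weeks plus 6 extra days.
Each full week contributes one Friday: 12 so far.
The 6 extra days are Thursday, Friday, Saturday, Sunday, Monday, Tuesday — 1 of them qualifies.
Total: 12 + 1 = 13.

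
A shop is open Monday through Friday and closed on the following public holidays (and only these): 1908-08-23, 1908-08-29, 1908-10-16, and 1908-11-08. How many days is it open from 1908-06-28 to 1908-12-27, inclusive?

1908-06-28 is a Sunday.
From 1908-06-28 to 1908-12-27 is 183 days inclusive.
183 = 7 × 26 + 1, so there are 26 full weeks plus 1 extra day.
Each full week contributes 5 weekdays (Mon–Fri): 26 × 5 = 130.
The 1 extra day is Sun — none qualify.
Total: 130 + 0 = 130.
Holidays: 1908-08-23 (Sun); 1908-08-29 (Sat); 1908-10-16 (Fri); 1908-11-08 (Sun).
1 of the 4 holidays fall on weekdays; the rest are weekends and were already excluded.
Business days: 130 − 1 = 129.

129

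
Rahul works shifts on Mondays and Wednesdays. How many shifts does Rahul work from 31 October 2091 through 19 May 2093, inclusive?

31 October 2091 is a Wednesday.
From 31 October 2091 to 19 May 2093 is 567 days inclusive.
567 = 7 × 81, so the span is exactly 81 full weeks.
Each full week contributes 2 days from the set (Mon, Wed): 81 × 2 = 162.
Total: 162.

162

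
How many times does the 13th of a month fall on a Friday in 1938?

1

The 13th falls on a Friday when the month's 13th has weekday Fri.
Jan 13 is Thu; Feb 13 is Sun; Mar 13 is Sun; Apr 13 is Wed; May 13 is Fri ✓; Jun 13 is Mon; Jul 13 is Wed; Aug 13 is Sat; Sep 13 is Tue; Oct 13 is Thu; Nov 13 is Sun; Dec 13 is Tue.
Friday the 13ths: May.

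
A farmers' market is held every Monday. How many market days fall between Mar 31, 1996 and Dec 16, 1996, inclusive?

Mar 31, 1996 is a Sunday.
From Mar 31, 1996 to Dec 16, 1996 is 261 days inclusive.
261 = 7 × 37 + 2, so there are 37 full weeks plus 2 extra days.
Each full week contributes one Monday: 37 so far.
The 2 extra days are Sun, Mon — 1 of them qualifies.
Total: 37 + 1 = 38.

38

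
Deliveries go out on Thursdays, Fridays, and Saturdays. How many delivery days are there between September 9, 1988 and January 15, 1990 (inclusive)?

212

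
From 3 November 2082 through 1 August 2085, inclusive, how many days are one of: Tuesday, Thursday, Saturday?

3 November 2082 is a Tuesday.
The range spans 1003 days (inclusive of both endpoints).
1003 = 7 × 143 + 2, so there are 143 full weeks plus 2 extra days.
Each full week contributes 3 days from the set (Tue, Thu, Sat): 143 × 3 = 429.
The 2 extra days are Tue, Wed — 1 of them qualifies.
Total: 429 + 1 = 430.

430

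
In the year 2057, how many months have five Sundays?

A month has five Sundays exactly when Sunday falls within its first (length − 28) days.
Jan: 31 days, starts Mon → 5 of Mon, Tue, Wed
Feb: 28 days, starts Thu → 5 of (none)
Mar: 31 days, starts Thu → 5 of Thu, Fri, Sat
Apr: 30 days, starts Sun → 5 of Sun, Mon ✓
May: 31 days, starts Tue → 5 of Tue, Wed, Thu
Jun: 30 days, starts Fri → 5 of Fri, Sat
Jul: 31 days, starts Sun → 5 of Sun, Mon, Tue ✓
Aug: 31 days, starts Wed → 5 of Wed, Thu, Fri
Sep: 30 days, starts Sat → 5 of Sat, Sun ✓
Oct: 31 days, starts Mon → 5 of Mon, Tue, Wed
Nov: 30 days, starts Thu → 5 of Thu, Fri
Dec: 31 days, starts Sat → 5 of Sat, Sun, Mon ✓
Months with five Sundays: Apr, Jul, Sep, Dec.

4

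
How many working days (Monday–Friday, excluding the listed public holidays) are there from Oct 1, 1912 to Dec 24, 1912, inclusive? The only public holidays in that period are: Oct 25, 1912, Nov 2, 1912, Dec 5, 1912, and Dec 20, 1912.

58

Oct 1, 1912 is a Tuesday.
That's 85 days from start to end, counting both.
85 = 7 × 12 + 1, so there are 12 full weeks plus 1 extra day.
Each full week contributes 5 weekdays (Mon–Fri): 12 × 5 = 60.
The 1 extra day is Tuesday — 1 of them qualifies.
Total: 60 + 1 = 61.
Holidays: Oct 25, 1912 (Fri); Nov 2, 1912 (Sat); Dec 5, 1912 (Thu); Dec 20, 1912 (Fri).
3 of the 4 holidays fall on weekdays; the rest are weekends and were already excluded.
Business days: 61 − 3 = 58.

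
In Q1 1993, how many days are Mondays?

13

Jan 1, 1993 is a Friday.
From Jan 1, 1993 to Mar 31, 1993 is 90 days inclusive.
90 = 7 × 12 + 6, so there are 12 full weeks plus 6 extra days.
Each full week contributes one Monday: 12 so far.
The 6 extra days are Fri, Sat, Sun, Mon, Tue, Wed — 1 of them qualifies.
Total: 12 + 1 = 13.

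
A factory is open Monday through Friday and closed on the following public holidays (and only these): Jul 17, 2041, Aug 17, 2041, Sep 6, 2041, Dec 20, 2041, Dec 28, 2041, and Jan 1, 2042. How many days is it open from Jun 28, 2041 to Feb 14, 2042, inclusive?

162

Jun 28, 2041 is a Friday.
The range spans 232 days (inclusive of both endpoints).
232 = 7 × 33 + 1, so there are 33 full weeks plus 1 extra day.
Each full week contributes 5 weekdays (Mon–Fri): 33 × 5 = 165.
The 1 extra day is Friday — 1 of them qualifies.
Total: 165 + 1 = 166.
Holidays: Jul 17, 2041 (Wed); Aug 17, 2041 (Sat); Sep 6, 2041 (Fri); Dec 20, 2041 (Fri); Dec 28, 2041 (Sat); Jan 1, 2042 (Wed).
4 of the 6 holidays fall on weekdays; the rest are weekends and were already excluded.
Business days: 166 − 4 = 162.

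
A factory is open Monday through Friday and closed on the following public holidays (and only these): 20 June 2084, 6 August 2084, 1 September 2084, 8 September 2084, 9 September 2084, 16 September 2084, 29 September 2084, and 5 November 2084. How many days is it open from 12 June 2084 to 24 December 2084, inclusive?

12 June 2084 is a Monday.
That's 196 days from start to end, counting both.
196 = 7 × 28, so the span is exactly 28 full weeks.
Each full week contributes 5 weekdays (Mon–Fri): 28 × 5 = 140.
Total: 140.
Holidays: 20 June 2084 (Tue); 6 August 2084 (Sun); 1 September 2084 (Fri); 8 September 2084 (Fri); 9 September 2084 (Sat); 16 September 2084 (Sat); 29 September 2084 (Fri); 5 November 2084 (Sun).
4 of the 8 holidays fall on weekdays; the rest are weekends and were already excluded.
Business days: 140 − 4 = 136.

136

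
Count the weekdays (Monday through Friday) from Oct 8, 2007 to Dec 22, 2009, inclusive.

Oct 8, 2007 is a Monday.
From Oct 8, 2007 to Dec 22, 2009 is 807 days inclusive.
807 = 7 × 115 + 2, so there are 115 full weeks plus 2 extra days.
Each full week contributes 5 weekdays (Mon–Fri): 115 × 5 = 575.
The 2 extra days are Monday, Tuesday — 2 of them qualify.
Total: 575 + 2 = 577.

577 weekdays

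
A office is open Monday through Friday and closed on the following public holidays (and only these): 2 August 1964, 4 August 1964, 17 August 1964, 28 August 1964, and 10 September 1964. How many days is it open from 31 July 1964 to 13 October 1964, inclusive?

49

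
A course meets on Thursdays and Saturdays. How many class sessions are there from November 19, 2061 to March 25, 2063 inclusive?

141

November 19, 2061 is a Saturday.
That's 492 days from start to end, counting both.
492 = 7 × 70 + 2, so there are 70 full weeks plus 2 extra days.
Each full week contributes 2 days from the set (Thu, Sat): 70 × 2 = 140.
The 2 extra days are Saturday, Sunday — 1 of them qualifies.
Total: 140 + 1 = 141.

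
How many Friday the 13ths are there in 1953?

3

The 13th falls on a Friday when the month's 13th has weekday Fri.
Jan 13 is Tue; Feb 13 is Fri ✓; Mar 13 is Fri ✓; Apr 13 is Mon; May 13 is Wed; Jun 13 is Sat; Jul 13 is Mon; Aug 13 is Thu; Sep 13 is Sun; Oct 13 is Tue; Nov 13 is Fri ✓; Dec 13 is Sun.
Friday the 13ths: Feb, Mar, Nov.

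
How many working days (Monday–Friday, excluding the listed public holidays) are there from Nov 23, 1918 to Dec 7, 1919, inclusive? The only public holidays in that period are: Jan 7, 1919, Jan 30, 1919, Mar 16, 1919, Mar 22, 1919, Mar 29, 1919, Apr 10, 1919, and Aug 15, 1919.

266

Nov 23, 1918 is a Saturday.
That's 380 days from start to end, counting both.
380 = 7 × 54 + 2, so there are 54 full weeks plus 2 extra days.
Each full week contributes 5 weekdays (Mon–Fri): 54 × 5 = 270.
The 2 extra days are Saturday, Sunday — none qualify.
Total: 270 + 0 = 270.
Holidays: Jan 7, 1919 (Tue); Jan 30, 1919 (Thu); Mar 16, 1919 (Sun); Mar 22, 1919 (Sat); Mar 29, 1919 (Sat); Apr 10, 1919 (Thu); Aug 15, 1919 (Fri).
4 of the 7 holidays fall on weekdays; the rest are weekends and were already excluded.
Business days: 270 − 4 = 266.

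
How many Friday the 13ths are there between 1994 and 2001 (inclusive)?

13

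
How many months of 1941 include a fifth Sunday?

A month has five Sundays exactly when Sunday falls within its first (length − 28) days.
Jan: 31 days, starts Wed → 5 of Wed, Thu, Fri
Feb: 28 days, starts Sat → 5 of (none)
Mar: 31 days, starts Sat → 5 of Sat, Sun, Mon ✓
Apr: 30 days, starts Tue → 5 of Tue, Wed
May: 31 days, starts Thu → 5 of Thu, Fri, Sat
Jun: 30 days, starts Sun → 5 of Sun, Mon ✓
Jul: 31 days, starts Tue → 5 of Tue, Wed, Thu
Aug: 31 days, starts Fri → 5 of Fri, Sat, Sun ✓
Sep: 30 days, starts Mon → 5 of Mon, Tue
Oct: 31 days, starts Wed → 5 of Wed, Thu, Fri
Nov: 30 days, starts Sat → 5 of Sat, Sun ✓
Dec: 31 days, starts Mon → 5 of Mon, Tue, Wed
Months with five Sundays: Mar, Jun, Aug, Nov.

4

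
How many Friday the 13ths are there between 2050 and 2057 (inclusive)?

Friday-the-13ths by year:
2050: May
2051: Jan, Oct
2052: Sep, Dec
2053: Jun
2054: Feb, Mar, Nov
2055: Aug
2056: Oct
2057: Apr, Jul

13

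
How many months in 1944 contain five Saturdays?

A month has five Saturdays exactly when Saturday falls within its first (length − 28) days.
Jan: 31 days, starts Sat → 5 of Sat, Sun, Mon ✓
Feb: 29 days, starts Tue → 5 of Tue
Mar: 31 days, starts Wed → 5 of Wed, Thu, Fri
Apr: 30 days, starts Sat → 5 of Sat, Sun ✓
May: 31 days, starts Mon → 5 of Mon, Tue, Wed
Jun: 30 days, starts Thu → 5 of Thu, Fri
Jul: 31 days, starts Sat → 5 of Sat, Sun, Mon ✓
Aug: 31 days, starts Tue → 5 of Tue, Wed, Thu
Sep: 30 days, starts Fri → 5 of Fri, Sat ✓
Oct: 31 days, starts Sun → 5 of Sun, Mon, Tue
Nov: 30 days, starts Wed → 5 of Wed, Thu
Dec: 31 days, starts Fri → 5 of Fri, Sat, Sun ✓
Months with five Saturdays: Jan, Apr, Jul, Sep, Dec.

5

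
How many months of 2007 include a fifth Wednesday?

A month has five Wednesdays exactly when Wednesday falls within its first (length − 28) days.
Jan: 31 days, starts Mon → 5 of Mon, Tue, Wed ✓
Feb: 28 days, starts Thu → 5 of (none)
Mar: 31 days, starts Thu → 5 of Thu, Fri, Sat
Apr: 30 days, starts Sun → 5 of Sun, Mon
May: 31 days, starts Tue → 5 of Tue, Wed, Thu ✓
Jun: 30 days, starts Fri → 5 of Fri, Sat
Jul: 31 days, starts Sun → 5 of Sun, Mon, Tue
Aug: 31 days, starts Wed → 5 of Wed, Thu, Fri ✓
Sep: 30 days, starts Sat → 5 of Sat, Sun
Oct: 31 days, starts Mon → 5 of Mon, Tue, Wed ✓
Nov: 30 days, starts Thu → 5 of Thu, Fri
Dec: 31 days, starts Sat → 5 of Sat, Sun, Mon
Months with five Wednesdays: Jan, May, Aug, Oct.

4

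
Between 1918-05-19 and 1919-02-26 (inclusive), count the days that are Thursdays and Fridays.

1918-05-19 is a Sunday.
From 1918-05-19 to 1919-02-26 is 284 days inclusive.
284 = 7 × 40 + 4, so there are 40 full weeks plus 4 extra days.
Each full week contributes 2 days from the set (Thu, Fri): 40 × 2 = 80.
The 4 extra days are Sun, Mon, Tue, Wed — none qualify.
Total: 80 + 0 = 80.

80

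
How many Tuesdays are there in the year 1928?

52

January 1, 1928 is a Sunday.
The range spans 366 days (inclusive of both endpoints).
366 = 7 × 52 + 2, so there are 52 full weeks plus 2 extra days.
Each full week contributes one Tuesday: 52 so far.
The 2 extra days are Sun, Mon — none qualify.
Total: 52 + 0 = 52.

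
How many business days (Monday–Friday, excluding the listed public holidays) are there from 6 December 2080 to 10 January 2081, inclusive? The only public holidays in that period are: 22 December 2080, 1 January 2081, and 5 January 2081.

25

6 December 2080 is a Friday.
That's 36 days from start to end, counting both.
36 = 7 × 5 + 1, so there are 5 full weeks plus 1 extra day.
Each full week contributes 5 weekdays (Mon–Fri): 5 × 5 = 25.
The 1 extra day is Friday — 1 of them qualifies.
Total: 25 + 1 = 26.
Holidays: 22 December 2080 (Sun); 1 January 2081 (Wed); 5 January 2081 (Sun).
1 of the 3 holidays fall on weekdays; the rest are weekends and were already excluded.
Business days: 26 − 1 = 25.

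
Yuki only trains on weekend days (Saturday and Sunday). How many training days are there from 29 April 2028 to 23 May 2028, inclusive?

29 April 2028 is a Saturday.
From 29 April 2028 to 23 May 2028 is 25 days inclusive.
25 = 7 × 3 + 4, so there are 3 full weeks plus 4 extra days.
Each full week contributes 2 weekend days (Sat, Sun): 3 × 2 = 6.
The 4 extra days are Sat, Sun, Mon, Tue — 2 of them qualify.
Total: 6 + 2 = 8.

8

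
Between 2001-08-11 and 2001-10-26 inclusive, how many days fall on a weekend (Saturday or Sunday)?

2001-08-11 is a Saturday.
From 2001-08-11 to 2001-10-26 is 77 days inclusive.
77 = 7 × 11, so the span is exactly 11 full weeks.
Each full week contributes 2 weekend days (Sat, Sun): 11 × 2 = 22.

22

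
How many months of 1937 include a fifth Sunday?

A month has five Sundays exactly when Sunday falls within its first (length − 28) days.
Jan: 31 days, starts Fri → 5 of Fri, Sat, Sun ✓
Feb: 28 days, starts Mon → 5 of (none)
Mar: 31 days, starts Mon → 5 of Mon, Tue, Wed
Apr: 30 days, starts Thu → 5 of Thu, Fri
May: 31 days, starts Sat → 5 of Sat, Sun, Mon ✓
Jun: 30 days, starts Tue → 5 of Tue, Wed
Jul: 31 days, starts Thu → 5 of Thu, Fri, Sat
Aug: 31 days, starts Sun → 5 of Sun, Mon, Tue ✓
Sep: 30 days, starts Wed → 5 of Wed, Thu
Oct: 31 days, starts Fri → 5 of Fri, Sat, Sun ✓
Nov: 30 days, starts Mon → 5 of Mon, Tue
Dec: 31 days, starts Wed → 5 of Wed, Thu, Fri
Months with five Sundays: Jan, May, Aug, Oct.

4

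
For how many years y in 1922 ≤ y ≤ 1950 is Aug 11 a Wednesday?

Day of week of August 11 in each year:
1922: Fri, 1923: Sat, 1924: Mon, 1925: Tue, 1926: Wed ✓, 1927: Thu, 1928: Sat, 1929: Sun, 1930: Mon, 1931: Tue, 1932: Thu, 1933: Fri, 1934: Sat, 1935: Sun, 1936: Tue, 1937: Wed ✓, 1938: Thu, 1939: Fri, 1940: Sun, 1941: Mon, 1942: Tue, 1943: Wed ✓, 1944: Fri, 1945: Sat, 1946: Sun, 1947: Mon, 1948: Wed ✓, 1949: Thu, 1950: Fri
Wednesdays: 1926, 1937, 1943, 1948.

4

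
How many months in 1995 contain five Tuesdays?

4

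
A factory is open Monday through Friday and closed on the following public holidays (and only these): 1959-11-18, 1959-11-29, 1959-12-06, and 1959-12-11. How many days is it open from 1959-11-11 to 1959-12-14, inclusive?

22 business days

1959-11-11 is a Wednesday.
From 1959-11-11 to 1959-12-14 is 34 days inclusive.
34 = 7 × 4 + 6, so there are 4 full weeks plus 6 extra days.
Each full week contributes 5 weekdays (Mon–Fri): 4 × 5 = 20.
The 6 extra days are Wednesday, Thursday, Friday, Saturday, Sunday, Monday — 4 of them qualify.
Total: 20 + 4 = 24.
Holidays: 1959-11-18 (Wed); 1959-11-29 (Sun); 1959-12-06 (Sun); 1959-12-11 (Fri).
2 of the 4 holidays fall on weekdays; the rest are weekends and were already excluded.
Business days: 24 − 2 = 22.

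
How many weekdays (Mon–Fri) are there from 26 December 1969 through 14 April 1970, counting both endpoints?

78

26 December 1969 is a Friday.
From 26 December 1969 to 14 April 1970 is 110 days inclusive.
110 = 7 × 15 + 5, so there are 15 full weeks plus 5 extra days.
Each full week contributes 5 weekdays (Mon–Fri): 15 × 5 = 75.
The 5 extra days are Friday, Saturday, Sunday, Monday, Tuesday — 3 of them qualify.
Total: 75 + 3 = 78.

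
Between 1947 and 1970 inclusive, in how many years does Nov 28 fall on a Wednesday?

Day of week of November 28 in each year:
1947: Fri, 1948: Sun, 1949: Mon, 1950: Tue, 1951: Wed ✓, 1952: Fri, 1953: Sat, 1954: Sun, 1955: Mon, 1956: Wed ✓, 1957: Thu, 1958: Fri, 1959: Sat, 1960: Mon, 1961: Tue, 1962: Wed ✓, 1963: Thu, 1964: Sat, 1965: Sun, 1966: Mon, 1967: Tue, 1968: Thu, 1969: Fri, 1970: Sat
Wednesdays: 1951, 1956, 1962.

3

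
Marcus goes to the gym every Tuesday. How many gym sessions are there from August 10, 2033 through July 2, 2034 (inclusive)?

46

August 10, 2033 is a Wednesday.
From August 10, 2033 to July 2, 2034 is 327 days inclusive.
327 = 7 × 46 + 5, so there are 46 full weeks plus 5 extra days.
Each full week contributes one Tuesday: 46 so far.
The 5 extra days are Wednesday, Thursday, Friday, Saturday, Sunday — none qualify.
Total: 46 + 0 = 46.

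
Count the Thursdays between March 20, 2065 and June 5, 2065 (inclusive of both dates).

11

March 20, 2065 is a Friday.
That's 78 days from start to end, counting both.
78 = 7 × 11 + 1, so there are 11 full weeks plus 1 extra day.
Each full week contributes one Thursday: 11 so far.
The 1 extra day is Fri — none qualify.
Total: 11 + 0 = 11.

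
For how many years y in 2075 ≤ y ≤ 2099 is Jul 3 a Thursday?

4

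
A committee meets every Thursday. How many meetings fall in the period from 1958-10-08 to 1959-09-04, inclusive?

48 Thursdays

1958-10-08 is a Wednesday.
From 1958-10-08 to 1959-09-04 is 332 days inclusive.
332 = 7 × 47 + 3, so there are 47 full weeks plus 3 extra days.
Each full week contributes one Thursday: 47 so far.
The 3 extra days are Wed, Thu, Fri — 1 of them qualifies.
Total: 47 + 1 = 48.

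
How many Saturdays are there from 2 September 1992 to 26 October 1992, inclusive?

8

2 September 1992 is a Wednesday.
That's 55 days from start to end, counting both.
55 = 7 × 7 + 6, so there are 7 full weeks plus 6 extra days.
Each full week contributes one Saturday: 7 so far.
The 6 extra days are Wed, Thu, Fri, Sat, Sun, Mon — 1 of them qualifies.
Total: 7 + 1 = 8.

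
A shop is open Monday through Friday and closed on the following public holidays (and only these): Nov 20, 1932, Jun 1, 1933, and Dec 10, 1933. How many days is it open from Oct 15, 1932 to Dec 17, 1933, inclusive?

304

Oct 15, 1932 is a Saturday.
The range spans 429 days (inclusive of both endpoints).
429 = 7 × 61 + 2, so there are 61 full weeks plus 2 extra days.
Each full week contributes 5 weekdays (Mon–Fri): 61 × 5 = 305.
The 2 extra days are Saturday, Sunday — none qualify.
Total: 305 + 0 = 305.
Holidays: Nov 20, 1932 (Sun); Jun 1, 1933 (Thu); Dec 10, 1933 (Sun).
1 of the 3 holidays fall on weekdays; the rest are weekends and were already excluded.
Business days: 305 − 1 = 304.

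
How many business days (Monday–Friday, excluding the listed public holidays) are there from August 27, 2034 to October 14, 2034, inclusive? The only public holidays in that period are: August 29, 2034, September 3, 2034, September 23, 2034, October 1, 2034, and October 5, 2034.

August 27, 2034 is a Sunday.
That's 49 days from start to end, counting both.
49 = 7 × 7, so the span is exactly 7 full weeks.
Each full week contributes 5 weekdays (Mon–Fri): 7 × 5 = 35.
Holidays: August 29, 2034 (Tue); September 3, 2034 (Sun); September 23, 2034 (Sat); October 1, 2034 (Sun); October 5, 2034 (Thu).
2 of the 5 holidays fall on weekdays; the rest are weekends and were already excluded.
Business days: 35 − 2 = 33.

33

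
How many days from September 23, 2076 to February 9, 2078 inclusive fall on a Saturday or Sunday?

September 23, 2076 is a Wednesday.
From September 23, 2076 to February 9, 2078 is 505 days inclusive.
505 = 7 × 72 + 1, so there are 72 full weeks plus 1 extra day.
Each full week contributes 2 days from the set (Sat, Sun): 72 × 2 = 144.
The 1 extra day is Wed — none qualify.
Total: 144 + 0 = 144.

144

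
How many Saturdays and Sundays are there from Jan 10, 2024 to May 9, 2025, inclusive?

Jan 10, 2024 is a Wednesday.
The range spans 486 days (inclusive of both endpoints).
486 = 7 × 69 + 3, so there are 69 full weeks plus 3 extra days.
Each full week contributes 2 weekend days (Sat, Sun): 69 × 2 = 138.
The 3 extra days are Wed, Thu, Fri — none qualify.
Total: 138 + 0 = 138.

138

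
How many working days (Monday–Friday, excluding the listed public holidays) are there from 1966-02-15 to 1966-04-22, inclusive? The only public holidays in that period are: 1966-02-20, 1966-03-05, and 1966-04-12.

48 working days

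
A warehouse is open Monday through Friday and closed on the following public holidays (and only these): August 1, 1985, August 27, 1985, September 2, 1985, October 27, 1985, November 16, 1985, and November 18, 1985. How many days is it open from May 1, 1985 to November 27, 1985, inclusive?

May 1, 1985 is a Wednesday.
From May 1, 1985 to November 27, 1985 is 211 days inclusive.
211 = 7 × 30 + 1, so there are 30 full weeks plus 1 extra day.
Each full week contributes 5 weekdays (Mon–Fri): 30 × 5 = 150.
The 1 extra day is Wednesday — 1 of them qualifies.
Total: 150 + 1 = 151.
Holidays: August 1, 1985 (Thu); August 27, 1985 (Tue); September 2, 1985 (Mon); October 27, 1985 (Sun); November 16, 1985 (Sat); November 18, 1985 (Mon).
4 of the 6 holidays fall on weekdays; the rest are weekends and were already excluded.
Business days: 151 − 4 = 147.

147 business days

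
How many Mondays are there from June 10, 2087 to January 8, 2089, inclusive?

June 10, 2087 is a Tuesday.
That's 579 days from start to end, counting both.
579 = 7 × 82 + 5, so there are 82 full weeks plus 5 extra days.
Each full week contributes one Monday: 82 so far.
The 5 extra days are Tue, Wed, Thu, Fri, Sat — none qualify.
Total: 82 + 0 = 82.

82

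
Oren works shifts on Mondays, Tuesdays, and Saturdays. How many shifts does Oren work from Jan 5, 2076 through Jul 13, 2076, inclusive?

Jan 5, 2076 is a Sunday.
From Jan 5, 2076 to Jul 13, 2076 is 191 days inclusive.
191 = 7 × 27 + 2, so there are 27 full weeks plus 2 extra days.
Each full week contributes 3 days from the set (Mon, Tue, Sat): 27 × 3 = 81.
The 2 extra days are Sun, Mon — 1 of them qualifies.
Total: 81 + 1 = 82.

82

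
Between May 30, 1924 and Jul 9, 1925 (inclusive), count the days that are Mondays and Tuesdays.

May 30, 1924 is a Friday.
From May 30, 1924 to Jul 9, 1925 is 406 days inclusive.
406 = 7 × 58, so the span is exactly 58 full weeks.
Each full week contributes 2 days from the set (Mon, Tue): 58 × 2 = 116.

116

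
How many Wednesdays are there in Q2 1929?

1 April 1929 is a Monday.
That's 91 days from start to end, counting both.
91 = 7 × 13, so the span is exactly 13 full weeks.
Each full week contributes one Wednesday: 13 so far.

13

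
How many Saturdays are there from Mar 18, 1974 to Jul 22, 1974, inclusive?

18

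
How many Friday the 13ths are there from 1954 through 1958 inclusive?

8

Friday-the-13ths by year:
1954: Aug
1955: May
1956: Jan, Apr, Jul
1957: Sep, Dec
1958: Jun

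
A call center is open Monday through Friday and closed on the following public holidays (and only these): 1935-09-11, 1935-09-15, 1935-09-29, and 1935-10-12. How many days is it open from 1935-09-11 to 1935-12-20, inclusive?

72 working days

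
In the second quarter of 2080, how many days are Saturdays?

1 April 2080 is a Monday.
The range spans 91 days (inclusive of both endpoints).
91 = 7 × 13, so the span is exactly 13 full weeks.
Each full week contributes one Saturday: 13 so far.

13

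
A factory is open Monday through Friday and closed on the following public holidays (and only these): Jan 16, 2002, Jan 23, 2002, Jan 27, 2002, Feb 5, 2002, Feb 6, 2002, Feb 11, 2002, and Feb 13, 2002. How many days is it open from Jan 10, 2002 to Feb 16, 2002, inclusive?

Jan 10, 2002 is a Thursday.
That's 38 days from start to end, counting both.
38 = 7 × 5 + 3, so there are 5 full weeks plus 3 extra days.
Each full week contributes 5 weekdays (Mon–Fri): 5 × 5 = 25.
The 3 extra days are Thursday, Friday, Saturday — 2 of them qualify.
Total: 25 + 2 = 27.
Holidays: Jan 16, 2002 (Wed); Jan 23, 2002 (Wed); Jan 27, 2002 (Sun); Feb 5, 2002 (Tue); Feb 6, 2002 (Wed); Feb 11, 2002 (Mon); Feb 13, 2002 (Wed).
6 of the 7 holidays fall on weekdays; the rest are weekends and were already excluded.
Business days: 27 − 6 = 21.

21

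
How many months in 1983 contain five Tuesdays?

4

A month has five Tuesdays exactly when Tuesday falls within its first (length − 28) days.
Jan: 31 days, starts Sat → 5 of Sat, Sun, Mon
Feb: 28 days, starts Tue → 5 of (none)
Mar: 31 days, starts Tue → 5 of Tue, Wed, Thu ✓
Apr: 30 days, starts Fri → 5 of Fri, Sat
May: 31 days, starts Sun → 5 of Sun, Mon, Tue ✓
Jun: 30 days, starts Wed → 5 of Wed, Thu
Jul: 31 days, starts Fri → 5 of Fri, Sat, Sun
Aug: 31 days, starts Mon → 5 of Mon, Tue, Wed ✓
Sep: 30 days, starts Thu → 5 of Thu, Fri
Oct: 31 days, starts Sat → 5 of Sat, Sun, Mon
Nov: 30 days, starts Tue → 5 of Tue, Wed ✓
Dec: 31 days, starts Thu → 5 of Thu, Fri, Sat
Months with five Tuesdays: Mar, May, Aug, Nov.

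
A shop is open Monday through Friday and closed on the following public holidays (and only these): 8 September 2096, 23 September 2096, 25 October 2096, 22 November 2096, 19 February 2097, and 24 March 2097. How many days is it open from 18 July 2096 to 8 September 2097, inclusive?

295

18 July 2096 is a Wednesday.
That's 418 days from start to end, counting both.
418 = 7 × 59 + 5, so there are 59 full weeks plus 5 extra days.
Each full week contributes 5 weekdays (Mon–Fri): 59 × 5 = 295.
The 5 extra days are Wed, Thu, Fri, Sat, Sun — 3 of them qualify.
Total: 295 + 3 = 298.
Holidays: 8 September 2096 (Sat); 23 September 2096 (Sun); 25 October 2096 (Thu); 22 November 2096 (Thu); 19 February 2097 (Tue); 24 March 2097 (Sun).
3 of the 6 holidays fall on weekdays; the rest are weekends and were already excluded.
Business days: 298 − 3 = 295.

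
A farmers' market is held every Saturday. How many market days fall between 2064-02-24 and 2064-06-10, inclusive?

15 Saturdays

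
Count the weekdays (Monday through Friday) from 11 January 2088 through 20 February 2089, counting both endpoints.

290

11 January 2088 is a Sunday.
From 11 January 2088 to 20 February 2089 is 407 days inclusive.
407 = 7 × 58 + 1, so there are 58 full weeks plus 1 extra day.
Each full week contributes 5 weekdays (Mon–Fri): 58 × 5 = 290.
The 1 extra day is Sunday — none qualify.
Total: 290 + 0 = 290.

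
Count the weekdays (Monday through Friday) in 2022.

260

Jan 1, 2022 is a Saturday.
That's 365 days from start to end, counting both.
365 = 7 × 52 + 1, so there are 52 full weeks plus 1 extra day.
Each full week contributes 5 weekdays (Mon–Fri): 52 × 5 = 260.
The 1 extra day is Saturday — none qualify.
Total: 260 + 0 = 260.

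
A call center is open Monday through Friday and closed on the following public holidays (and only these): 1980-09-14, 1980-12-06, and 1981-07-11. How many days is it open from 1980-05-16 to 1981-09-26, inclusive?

1980-05-16 is a Friday.
From 1980-05-16 to 1981-09-26 is 499 days inclusive.
499 = 7 × 71 + 2, so there are 71 full weeks plus 2 extra days.
Each full week contributes 5 weekdays (Mon–Fri): 71 × 5 = 355.
The 2 extra days are Friday, Saturday — 1 of them qualifies.
Total: 355 + 1 = 356.
Holidays: 1980-09-14 (Sun); 1980-12-06 (Sat); 1981-07-11 (Sat).
None of the 3 holidays fall on a weekday, so nothing to subtract.
Business days: 356 − 0 = 356.

356 business days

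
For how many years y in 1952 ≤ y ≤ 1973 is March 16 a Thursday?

3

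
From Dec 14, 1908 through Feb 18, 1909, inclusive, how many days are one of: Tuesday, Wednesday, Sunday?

Dec 14, 1908 is a Monday.
That's 67 days from start to end, counting both.
67 = 7 × 9 + 4, so there are 9 full weeks plus 4 extra days.
Each full week contributes 3 days from the set (Tue, Wed, Sun): 9 × 3 = 27.
The 4 extra days are Monday, Tuesday, Wednesday, Thursday — 2 of them qualify.
Total: 27 + 2 = 29.

29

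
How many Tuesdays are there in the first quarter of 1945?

13

Jan 1, 1945 is a Monday.
That's 90 days from start to end, counting both.
90 = 7 × 12 + 6, so there are 12 full weeks plus 6 extra days.
Each full week contributes one Tuesday: 12 so far.
The 6 extra days are Mon, Tue, Wed, Thu, Fri, Sat — 1 of them qualifies.
Total: 12 + 1 = 13.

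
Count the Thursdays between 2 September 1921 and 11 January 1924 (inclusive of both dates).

2 September 1921 is a Friday.
From 2 September 1921 to 11 January 1924 is 862 days inclusive.
862 = 7 × 123 + 1, so there are 123 full weeks plus 1 extra day.
Each full week contributes one Thursday: 123 so far.
The 1 extra day is Fri — none qualify.
Total: 123 + 0 = 123.

123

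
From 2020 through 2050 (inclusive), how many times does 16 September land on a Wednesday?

5

Day of week of September 16 in each year:
2020: Wed ✓, 2021: Thu, 2022: Fri, 2023: Sat, 2024: Mon, 2025: Tue, 2026: Wed ✓, 2027: Thu, 2028: Sat, 2029: Sun, 2030: Mon, 2031: Tue, 2032: Thu, 2033: Fri, 2034: Sat, 2035: Sun, 2036: Tue, 2037: Wed ✓, 2038: Thu, 2039: Fri, 2040: Sun, 2041: Mon, 2042: Tue, 2043: Wed ✓, 2044: Fri, 2045: Sat, 2046: Sun, 2047: Mon, 2048: Wed ✓, 2049: Thu, 2050: Fri
Wednesdays: 2020, 2026, 2037, 2043, 2048.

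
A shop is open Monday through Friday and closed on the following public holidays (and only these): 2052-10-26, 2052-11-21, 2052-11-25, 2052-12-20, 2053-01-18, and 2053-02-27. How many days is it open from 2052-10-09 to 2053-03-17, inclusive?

110 working days

2052-10-09 is a Wednesday.
From 2052-10-09 to 2053-03-17 is 160 days inclusive.
160 = 7 × 22 + 6, so there are 22 full weeks plus 6 extra days.
Each full week contributes 5 weekdays (Mon–Fri): 22 × 5 = 110.
The 6 extra days are Wed, Thu, Fri, Sat, Sun, Mon — 4 of them qualify.
Total: 110 + 4 = 114.
Holidays: 2052-10-26 (Sat); 2052-11-21 (Thu); 2052-11-25 (Mon); 2052-12-20 (Fri); 2053-01-18 (Sat); 2053-02-27 (Thu).
4 of the 6 holidays fall on weekdays; the rest are weekends and were already excluded.
Business days: 114 − 4 = 110.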